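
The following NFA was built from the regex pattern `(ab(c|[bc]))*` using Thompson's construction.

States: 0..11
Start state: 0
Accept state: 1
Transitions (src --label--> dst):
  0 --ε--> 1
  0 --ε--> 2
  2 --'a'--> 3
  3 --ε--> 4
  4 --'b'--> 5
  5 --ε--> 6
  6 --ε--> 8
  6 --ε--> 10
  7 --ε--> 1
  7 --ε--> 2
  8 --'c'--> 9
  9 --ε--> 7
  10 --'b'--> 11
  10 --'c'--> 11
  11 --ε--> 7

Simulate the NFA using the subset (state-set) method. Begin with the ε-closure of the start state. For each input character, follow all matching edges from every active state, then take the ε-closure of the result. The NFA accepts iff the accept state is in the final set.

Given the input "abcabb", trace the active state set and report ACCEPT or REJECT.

start: ε-closure({0}) = {0,1,2}
'a' @ 1: {3,4}
'b' @ 2: {5,6,8,10}
'c' @ 3: {1,2,7,9,11}  [accepting]
'a' @ 4: {3,4}
'b' @ 5: {5,6,8,10}
'b' @ 6: {1,2,7,11}  [accepting]
final: {1,2,7,11}; accept 1 in set

Answer: ACCEPT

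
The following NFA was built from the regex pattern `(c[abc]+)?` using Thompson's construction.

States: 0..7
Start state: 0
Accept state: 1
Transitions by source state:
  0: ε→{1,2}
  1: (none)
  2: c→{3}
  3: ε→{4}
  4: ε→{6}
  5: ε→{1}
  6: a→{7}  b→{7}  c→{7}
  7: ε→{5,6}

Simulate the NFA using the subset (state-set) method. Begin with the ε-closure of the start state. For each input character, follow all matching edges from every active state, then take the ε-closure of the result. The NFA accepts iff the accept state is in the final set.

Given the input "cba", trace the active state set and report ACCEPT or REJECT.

start: ε-closure({0}) = {0,1,2}
'c' @ 1: {3,4,6}
'b' @ 2: {1,5,6,7}  [accepting]
'a' @ 3: {1,5,6,7}  [accepting]
end set {1,5,6,7} — state 1 in

Answer: ACCEPT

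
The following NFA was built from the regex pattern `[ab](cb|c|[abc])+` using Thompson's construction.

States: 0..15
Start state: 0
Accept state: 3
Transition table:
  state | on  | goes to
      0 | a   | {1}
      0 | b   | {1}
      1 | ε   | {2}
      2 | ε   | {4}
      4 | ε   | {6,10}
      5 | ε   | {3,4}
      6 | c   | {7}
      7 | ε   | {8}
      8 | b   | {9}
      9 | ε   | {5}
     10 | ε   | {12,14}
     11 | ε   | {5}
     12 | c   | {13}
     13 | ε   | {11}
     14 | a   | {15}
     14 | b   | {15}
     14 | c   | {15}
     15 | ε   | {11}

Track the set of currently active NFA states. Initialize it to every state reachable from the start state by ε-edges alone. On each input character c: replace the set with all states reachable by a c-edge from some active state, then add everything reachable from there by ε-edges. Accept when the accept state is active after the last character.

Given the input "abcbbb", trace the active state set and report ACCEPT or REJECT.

Answer: ACCEPT

Trace:
initial (ε-close {0}): {0}
'a' @ 1: {1,2,4,6,10,12,14}
'b' @ 2: {3,4,5,6,10,11,12,14,15}  (accept∈set)
'c' @ 3: {3,4,5,6,7,8,10,11,12,13,14,15}  (accept∈set)
'b' @ 4: {3,4,5,6,9,10,11,12,14,15}  (accept∈set)
'b' @ 5: {3,4,5,6,10,11,12,14,15}  (accept∈set)
'b' @ 6: {3,4,5,6,10,11,12,14,15}  (accept∈set)
after full input: {3,4,5,6,10,11,12,14,15}  (accept=3 in)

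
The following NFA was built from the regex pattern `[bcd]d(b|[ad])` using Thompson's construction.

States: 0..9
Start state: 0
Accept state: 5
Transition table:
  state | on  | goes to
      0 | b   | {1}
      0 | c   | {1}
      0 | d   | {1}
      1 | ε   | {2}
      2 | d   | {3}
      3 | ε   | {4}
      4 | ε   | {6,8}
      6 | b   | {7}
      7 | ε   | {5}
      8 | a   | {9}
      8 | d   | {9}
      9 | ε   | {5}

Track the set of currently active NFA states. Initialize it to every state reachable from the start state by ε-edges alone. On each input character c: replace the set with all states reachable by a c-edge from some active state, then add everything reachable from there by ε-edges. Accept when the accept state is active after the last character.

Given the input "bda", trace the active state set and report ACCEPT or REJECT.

Answer: ACCEPT

Trace:
S₀ = ε-closure({0}) = {0}
'b' @ 1: {1,2}
'd' @ 2: {3,4,6,8}
'a' @ 3: {5,9}  ✓accept
end set {5,9} — state 5 in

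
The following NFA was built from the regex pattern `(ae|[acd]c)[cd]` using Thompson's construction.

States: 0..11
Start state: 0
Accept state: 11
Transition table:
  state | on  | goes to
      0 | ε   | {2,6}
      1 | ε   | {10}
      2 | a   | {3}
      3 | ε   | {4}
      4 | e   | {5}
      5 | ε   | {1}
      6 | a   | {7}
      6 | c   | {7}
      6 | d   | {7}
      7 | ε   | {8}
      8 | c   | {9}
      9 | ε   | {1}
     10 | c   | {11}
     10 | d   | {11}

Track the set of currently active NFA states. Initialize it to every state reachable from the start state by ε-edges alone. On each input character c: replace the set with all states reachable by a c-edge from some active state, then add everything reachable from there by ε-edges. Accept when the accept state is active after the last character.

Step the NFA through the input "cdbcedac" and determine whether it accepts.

start: ε-closure({0}) = {0,2,6}
'c' @ 1: {7,8}
'd' @ 2: {}  — dead — no transitions
rest 'bcedac' ignored (set empty)
final: {}; accept 11 not in set

Answer: REJECT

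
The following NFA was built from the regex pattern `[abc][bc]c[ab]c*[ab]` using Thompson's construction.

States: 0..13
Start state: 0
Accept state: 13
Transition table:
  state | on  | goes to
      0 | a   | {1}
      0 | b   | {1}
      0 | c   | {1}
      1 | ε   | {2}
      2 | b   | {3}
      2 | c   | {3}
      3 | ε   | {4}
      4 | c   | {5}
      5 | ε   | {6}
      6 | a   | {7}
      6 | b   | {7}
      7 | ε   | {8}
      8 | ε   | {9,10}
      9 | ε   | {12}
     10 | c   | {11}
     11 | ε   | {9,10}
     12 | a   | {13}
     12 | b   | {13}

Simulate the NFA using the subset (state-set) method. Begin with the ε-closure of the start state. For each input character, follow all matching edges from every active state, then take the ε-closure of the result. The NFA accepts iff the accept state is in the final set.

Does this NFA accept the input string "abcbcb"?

Answer: ACCEPT

Steps:
start: ε-closure({0}) = {0}
'a' @ 1: {1,2}
'b' @ 2: {3,4}
'c' @ 3: {5,6}
'b' @ 4: {7,8,9,10,12}
'c' @ 5: {9,10,11,12}
'b' @ 6: {13}  ✓accept
after full input: {13}  (accept=13 in)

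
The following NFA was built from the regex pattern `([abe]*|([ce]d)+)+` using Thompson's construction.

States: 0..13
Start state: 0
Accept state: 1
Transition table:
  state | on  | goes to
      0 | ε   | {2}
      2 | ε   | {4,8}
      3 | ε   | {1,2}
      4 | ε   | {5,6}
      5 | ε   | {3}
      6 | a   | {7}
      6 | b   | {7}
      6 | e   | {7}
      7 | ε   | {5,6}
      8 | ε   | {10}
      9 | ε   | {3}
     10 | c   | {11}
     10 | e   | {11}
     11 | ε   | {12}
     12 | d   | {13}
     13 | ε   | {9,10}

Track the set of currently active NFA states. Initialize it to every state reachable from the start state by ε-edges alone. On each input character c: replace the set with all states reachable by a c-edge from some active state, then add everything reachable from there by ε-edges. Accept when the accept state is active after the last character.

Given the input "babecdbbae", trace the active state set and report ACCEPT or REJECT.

Answer: ACCEPT

Trace:
initial (ε-close {0}): {0,1,2,3,4,5,6,8,10}
'b' @ 1: {1,2,3,4,5,6,7,8,10}  [accepting]
'a' @ 2: {1,2,3,4,5,6,7,8,10}  [accepting]
'b' @ 3: {1,2,3,4,5,6,7,8,10}  [accepting]
'e' @ 4: {1,2,3,4,5,6,7,8,10,11,12}  [accepting]
'c' @ 5: {11,12}
'd' @ 6: {1,2,3,4,5,6,8,9,10,13}  [accepting]
'b' @ 7: {1,2,3,4,5,6,7,8,10}  [accepting]
'b' @ 8: {1,2,3,4,5,6,7,8,10}  [accepting]
'a' @ 9: {1,2,3,4,5,6,7,8,10}  [accepting]
'e' @ 10: {1,2,3,4,5,6,7,8,10,11,12}  [accepting]
end set {1,2,3,4,5,6,7,8,10,11,12} — state 1 in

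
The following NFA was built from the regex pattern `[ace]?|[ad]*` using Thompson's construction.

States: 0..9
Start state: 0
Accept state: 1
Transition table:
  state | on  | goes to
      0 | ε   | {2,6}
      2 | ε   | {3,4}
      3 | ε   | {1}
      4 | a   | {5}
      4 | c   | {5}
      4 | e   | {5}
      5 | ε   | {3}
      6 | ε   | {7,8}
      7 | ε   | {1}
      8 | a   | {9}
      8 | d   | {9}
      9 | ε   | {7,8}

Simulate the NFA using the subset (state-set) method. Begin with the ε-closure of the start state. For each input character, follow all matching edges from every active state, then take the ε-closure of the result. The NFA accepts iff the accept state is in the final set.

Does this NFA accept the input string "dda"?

Answer: ACCEPT

Trace:
initial (ε-close {0}): {0,1,2,3,4,6,7,8}
'd' @ 1: {1,7,8,9}  (accept∈set)
'd' @ 2: {1,7,8,9}  (accept∈set)
'a' @ 3: {1,7,8,9}  (accept∈set)
end set {1,7,8,9} — state 1 in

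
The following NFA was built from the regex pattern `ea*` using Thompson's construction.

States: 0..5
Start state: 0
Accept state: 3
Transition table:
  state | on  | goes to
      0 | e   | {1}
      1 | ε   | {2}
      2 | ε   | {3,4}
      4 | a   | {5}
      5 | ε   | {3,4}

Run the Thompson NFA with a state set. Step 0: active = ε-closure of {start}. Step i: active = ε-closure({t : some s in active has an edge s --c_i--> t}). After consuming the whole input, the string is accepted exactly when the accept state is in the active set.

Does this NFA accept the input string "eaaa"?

Answer: ACCEPT

Steps:
initial (ε-close {0}): {0}
'e' @ 1: {1,2,3,4}  ✓accept
'a' @ 2: {3,4,5}  ✓accept
'a' @ 3: {3,4,5}  ✓accept
'a' @ 4: {3,4,5}  ✓accept
final: {3,4,5}; accept 3 in set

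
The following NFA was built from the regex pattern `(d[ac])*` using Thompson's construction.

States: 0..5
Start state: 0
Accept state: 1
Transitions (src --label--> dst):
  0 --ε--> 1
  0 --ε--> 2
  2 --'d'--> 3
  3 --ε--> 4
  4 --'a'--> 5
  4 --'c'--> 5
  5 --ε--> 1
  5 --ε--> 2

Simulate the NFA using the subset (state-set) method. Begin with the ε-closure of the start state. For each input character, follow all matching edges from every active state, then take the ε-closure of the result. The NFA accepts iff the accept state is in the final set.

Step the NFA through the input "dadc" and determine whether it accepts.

S₀ = ε-closure({0}) = {0,1,2}
'd' @ 1: {3,4}
'a' @ 2: {1,2,5}  (accept∈set)
'd' @ 3: {3,4}
'c' @ 4: {1,2,5}  (accept∈set)
end set {1,2,5} — state 1 in

Answer: ACCEPT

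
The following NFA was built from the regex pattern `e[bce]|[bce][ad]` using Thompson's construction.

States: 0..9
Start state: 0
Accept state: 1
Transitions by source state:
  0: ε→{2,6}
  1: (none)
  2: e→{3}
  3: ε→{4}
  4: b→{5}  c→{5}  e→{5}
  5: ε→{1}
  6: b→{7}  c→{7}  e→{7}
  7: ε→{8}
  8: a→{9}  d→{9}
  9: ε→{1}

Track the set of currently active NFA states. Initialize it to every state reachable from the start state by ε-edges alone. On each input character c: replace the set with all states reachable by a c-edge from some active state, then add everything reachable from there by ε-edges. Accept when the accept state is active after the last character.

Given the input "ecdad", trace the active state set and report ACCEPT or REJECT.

start: ε-closure({0}) = {0,2,6}
'e' @ 1: {3,4,7,8}
'c' @ 2: {1,5}  (accept∈set)
'd' @ 3: {}  — dead — no transitions
rest 'ad' ignored (set empty)
after full input: {}  (accept=1 not in)

Answer: REJECT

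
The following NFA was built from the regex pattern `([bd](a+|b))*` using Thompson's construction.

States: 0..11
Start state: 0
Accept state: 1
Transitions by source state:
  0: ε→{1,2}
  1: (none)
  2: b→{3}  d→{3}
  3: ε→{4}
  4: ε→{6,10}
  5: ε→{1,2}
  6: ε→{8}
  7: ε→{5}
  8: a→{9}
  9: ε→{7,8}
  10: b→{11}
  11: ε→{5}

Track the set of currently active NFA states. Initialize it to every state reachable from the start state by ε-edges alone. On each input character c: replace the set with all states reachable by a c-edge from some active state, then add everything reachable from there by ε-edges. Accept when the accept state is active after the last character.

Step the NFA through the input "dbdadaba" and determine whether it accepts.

Answer: ACCEPT

Trace:
initial (ε-close {0}): {0,1,2}
'd' @ 1: {3,4,6,8,10}
'b' @ 2: {1,2,5,11}  (accept∈set)
'd' @ 3: {3,4,6,8,10}
'a' @ 4: {1,2,5,7,8,9}  (accept∈set)
'd' @ 5: {3,4,6,8,10}
'a' @ 6: {1,2,5,7,8,9}  (accept∈set)
'b' @ 7: {3,4,6,8,10}
'a' @ 8: {1,2,5,7,8,9}  (accept∈set)
final: {1,2,5,7,8,9}; accept 1 in set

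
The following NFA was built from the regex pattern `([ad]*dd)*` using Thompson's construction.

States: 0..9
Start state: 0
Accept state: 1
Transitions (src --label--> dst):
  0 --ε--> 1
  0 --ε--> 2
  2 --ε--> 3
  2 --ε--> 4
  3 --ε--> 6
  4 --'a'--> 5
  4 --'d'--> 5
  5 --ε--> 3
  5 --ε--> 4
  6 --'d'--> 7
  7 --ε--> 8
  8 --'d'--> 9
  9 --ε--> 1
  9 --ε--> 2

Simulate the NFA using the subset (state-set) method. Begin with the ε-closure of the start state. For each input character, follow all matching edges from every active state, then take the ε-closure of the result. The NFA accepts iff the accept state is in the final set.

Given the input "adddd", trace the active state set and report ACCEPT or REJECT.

Answer: ACCEPT

Derivation:
S₀ = ε-closure({0}) = {0,1,2,3,4,6}
'a' @ 1: {3,4,5,6}
'd' @ 2: {3,4,5,6,7,8}
'd' @ 3: {1,2,3,4,5,6,7,8,9}  [accepting]
'd' @ 4: {1,2,3,4,5,6,7,8,9}  [accepting]
'd' @ 5: {1,2,3,4,5,6,7,8,9}  [accepting]
after full input: {1,2,3,4,5,6,7,8,9}  (accept=1 in)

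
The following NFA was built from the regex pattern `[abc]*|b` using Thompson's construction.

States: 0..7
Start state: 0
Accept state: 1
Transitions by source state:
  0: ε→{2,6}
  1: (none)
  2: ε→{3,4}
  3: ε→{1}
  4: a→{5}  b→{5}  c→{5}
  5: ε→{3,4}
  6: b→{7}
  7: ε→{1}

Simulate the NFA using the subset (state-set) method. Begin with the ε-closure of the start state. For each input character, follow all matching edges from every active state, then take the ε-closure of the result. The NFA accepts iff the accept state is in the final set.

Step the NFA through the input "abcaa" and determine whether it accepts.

S₀ = ε-closure({0}) = {0,1,2,3,4,6}
'a' @ 1: {1,3,4,5}  (accept∈set)
'b' @ 2: {1,3,4,5}  (accept∈set)
'c' @ 3: {1,3,4,5}  (accept∈set)
'a' @ 4: {1,3,4,5}  (accept∈set)
'a' @ 5: {1,3,4,5}  (accept∈set)
final: {1,3,4,5}; accept 1 in set

Answer: ACCEPT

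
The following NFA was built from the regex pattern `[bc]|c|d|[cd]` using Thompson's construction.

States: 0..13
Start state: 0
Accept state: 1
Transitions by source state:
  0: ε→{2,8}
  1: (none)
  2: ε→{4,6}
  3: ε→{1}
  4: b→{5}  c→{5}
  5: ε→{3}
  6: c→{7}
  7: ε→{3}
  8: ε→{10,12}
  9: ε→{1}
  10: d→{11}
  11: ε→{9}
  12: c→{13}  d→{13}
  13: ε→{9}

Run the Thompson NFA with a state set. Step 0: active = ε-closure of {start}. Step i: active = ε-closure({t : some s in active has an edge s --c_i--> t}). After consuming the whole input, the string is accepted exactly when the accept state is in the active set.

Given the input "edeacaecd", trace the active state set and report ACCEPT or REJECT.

initial (ε-close {0}): {0,2,4,6,8,10,12}
'e' @ 1: {}  — state set empty
rest 'deacaecd' ignored (set empty)
end set {} — state 1 not in

Answer: REJECT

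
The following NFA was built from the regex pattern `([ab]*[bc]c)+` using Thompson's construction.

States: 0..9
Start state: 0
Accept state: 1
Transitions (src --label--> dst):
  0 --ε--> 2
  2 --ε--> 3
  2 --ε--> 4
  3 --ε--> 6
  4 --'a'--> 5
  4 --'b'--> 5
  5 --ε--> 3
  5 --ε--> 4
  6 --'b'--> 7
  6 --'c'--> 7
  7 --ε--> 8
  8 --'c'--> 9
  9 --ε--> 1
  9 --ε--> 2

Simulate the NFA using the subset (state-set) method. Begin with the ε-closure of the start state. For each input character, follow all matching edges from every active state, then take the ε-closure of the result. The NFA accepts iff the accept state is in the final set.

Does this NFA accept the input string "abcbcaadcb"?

initial (ε-close {0}): {0,2,3,4,6}
'a' @ 1: {3,4,5,6}
'b' @ 2: {3,4,5,6,7,8}
'c' @ 3: {1,2,3,4,6,7,8,9}  (accept∈set)
'b' @ 4: {3,4,5,6,7,8}
'c' @ 5: {1,2,3,4,6,7,8,9}  (accept∈set)
'a' @ 6: {3,4,5,6}
'a' @ 7: {3,4,5,6}
'd' @ 8: {}  — state set empty
rest 'cb' ignored (set empty)
final: {}; accept 1 not in set

Answer: REJECT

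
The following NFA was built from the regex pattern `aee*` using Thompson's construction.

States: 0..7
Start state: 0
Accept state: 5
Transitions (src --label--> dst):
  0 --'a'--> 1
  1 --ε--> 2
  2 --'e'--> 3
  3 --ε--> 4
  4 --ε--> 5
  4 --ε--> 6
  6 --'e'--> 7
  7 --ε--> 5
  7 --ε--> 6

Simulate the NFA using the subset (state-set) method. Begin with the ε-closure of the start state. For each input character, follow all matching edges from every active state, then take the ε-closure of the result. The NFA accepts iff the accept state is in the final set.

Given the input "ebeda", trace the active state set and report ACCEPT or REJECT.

Answer: REJECT

Trace:
initial (ε-close {0}): {0}
'e' @ 1: {}  — state set empty
rest 'beda' ignored (set empty)
final: {}; accept 5 not in set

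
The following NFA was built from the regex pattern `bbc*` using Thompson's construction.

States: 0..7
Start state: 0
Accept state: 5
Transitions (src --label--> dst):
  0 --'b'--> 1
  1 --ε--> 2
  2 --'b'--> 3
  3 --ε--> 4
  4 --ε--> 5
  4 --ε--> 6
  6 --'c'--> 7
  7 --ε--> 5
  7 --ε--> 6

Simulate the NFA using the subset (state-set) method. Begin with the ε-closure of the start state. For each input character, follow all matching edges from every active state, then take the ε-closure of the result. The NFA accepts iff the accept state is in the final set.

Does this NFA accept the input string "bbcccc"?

initial (ε-close {0}): {0}
'b' @ 1: {1,2}
'b' @ 2: {3,4,5,6}  (accept∈set)
'c' @ 3: {5,6,7}  (accept∈set)
'c' @ 4: {5,6,7}  (accept∈set)
'c' @ 5: {5,6,7}  (accept∈set)
'c' @ 6: {5,6,7}  (accept∈set)
after full input: {5,6,7}  (accept=5 in)

Answer: ACCEPT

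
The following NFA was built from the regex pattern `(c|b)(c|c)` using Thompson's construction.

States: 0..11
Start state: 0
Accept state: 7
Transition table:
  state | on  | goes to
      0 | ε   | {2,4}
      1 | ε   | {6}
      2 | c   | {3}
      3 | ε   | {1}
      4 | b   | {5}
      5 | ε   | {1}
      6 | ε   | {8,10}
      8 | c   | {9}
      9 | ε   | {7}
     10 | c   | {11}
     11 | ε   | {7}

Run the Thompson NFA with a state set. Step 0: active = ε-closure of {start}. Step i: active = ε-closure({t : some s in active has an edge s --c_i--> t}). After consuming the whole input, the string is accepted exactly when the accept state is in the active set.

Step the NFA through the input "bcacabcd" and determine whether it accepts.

Answer: REJECT

Derivation:
S₀ = ε-closure({0}) = {0,2,4}
'b' @ 1: {1,5,6,8,10}
'c' @ 2: {7,9,11}  ✓accept
'a' @ 3: {}  — dead — no transitions
rest 'cabcd' ignored (set empty)
after full input: {}  (accept=7 not in)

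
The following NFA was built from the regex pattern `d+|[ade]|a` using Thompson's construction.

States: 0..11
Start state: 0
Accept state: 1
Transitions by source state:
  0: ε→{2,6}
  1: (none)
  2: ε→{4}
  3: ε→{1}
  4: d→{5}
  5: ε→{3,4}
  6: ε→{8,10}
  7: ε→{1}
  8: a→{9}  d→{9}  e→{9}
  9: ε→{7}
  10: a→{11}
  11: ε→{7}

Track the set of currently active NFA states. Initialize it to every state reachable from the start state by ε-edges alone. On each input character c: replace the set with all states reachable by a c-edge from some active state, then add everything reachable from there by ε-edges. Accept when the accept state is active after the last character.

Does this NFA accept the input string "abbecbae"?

S₀ = ε-closure({0}) = {0,2,4,6,8,10}
'a' @ 1: {1,7,9,11}  (accept∈set)
'b' @ 2: {}  — dead — no transitions
rest 'becbae' ignored (set empty)
after full input: {}  (accept=1 not in)

Answer: REJECT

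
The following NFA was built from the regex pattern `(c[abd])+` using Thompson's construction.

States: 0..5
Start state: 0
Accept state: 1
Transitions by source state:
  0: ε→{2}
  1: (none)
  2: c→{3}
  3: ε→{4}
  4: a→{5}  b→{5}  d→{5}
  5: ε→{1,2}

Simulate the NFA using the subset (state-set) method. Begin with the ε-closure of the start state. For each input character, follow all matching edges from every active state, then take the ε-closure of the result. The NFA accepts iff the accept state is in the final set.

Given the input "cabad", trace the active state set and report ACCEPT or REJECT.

S₀ = ε-closure({0}) = {0,2}
'c' @ 1: {3,4}
'a' @ 2: {1,2,5}  (accept∈set)
'b' @ 3: {}  — state set empty
rest 'ad' ignored (set empty)
after full input: {}  (accept=1 not in)

Answer: REJECT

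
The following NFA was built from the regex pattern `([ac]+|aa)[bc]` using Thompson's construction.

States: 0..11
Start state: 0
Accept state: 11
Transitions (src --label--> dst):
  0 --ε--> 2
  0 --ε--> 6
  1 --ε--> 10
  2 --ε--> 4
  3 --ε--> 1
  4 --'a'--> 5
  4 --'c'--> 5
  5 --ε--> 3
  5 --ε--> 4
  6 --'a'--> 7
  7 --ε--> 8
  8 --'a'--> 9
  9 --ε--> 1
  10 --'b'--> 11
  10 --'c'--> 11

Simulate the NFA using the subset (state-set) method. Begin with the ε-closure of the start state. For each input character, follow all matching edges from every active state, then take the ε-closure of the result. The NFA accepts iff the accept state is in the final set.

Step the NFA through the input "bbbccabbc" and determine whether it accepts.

Answer: REJECT

Trace:
S₀ = ε-closure({0}) = {0,2,4,6}
'b' @ 1: {}  — state set empty
rest 'bbccabbc' ignored (set empty)
end set {} — state 11 not in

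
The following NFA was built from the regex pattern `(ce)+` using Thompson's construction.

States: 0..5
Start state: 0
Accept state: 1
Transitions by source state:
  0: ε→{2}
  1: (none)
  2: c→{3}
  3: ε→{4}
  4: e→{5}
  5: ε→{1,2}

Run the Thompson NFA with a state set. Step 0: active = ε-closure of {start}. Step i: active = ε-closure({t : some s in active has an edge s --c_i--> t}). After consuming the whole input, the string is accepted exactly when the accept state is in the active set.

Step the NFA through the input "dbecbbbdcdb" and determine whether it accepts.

Answer: REJECT

Trace:
S₀ = ε-closure({0}) = {0,2}
'd' @ 1: {}  — state set empty
rest 'becbbbdcdb' ignored (set empty)
after full input: {}  (accept=1 not in)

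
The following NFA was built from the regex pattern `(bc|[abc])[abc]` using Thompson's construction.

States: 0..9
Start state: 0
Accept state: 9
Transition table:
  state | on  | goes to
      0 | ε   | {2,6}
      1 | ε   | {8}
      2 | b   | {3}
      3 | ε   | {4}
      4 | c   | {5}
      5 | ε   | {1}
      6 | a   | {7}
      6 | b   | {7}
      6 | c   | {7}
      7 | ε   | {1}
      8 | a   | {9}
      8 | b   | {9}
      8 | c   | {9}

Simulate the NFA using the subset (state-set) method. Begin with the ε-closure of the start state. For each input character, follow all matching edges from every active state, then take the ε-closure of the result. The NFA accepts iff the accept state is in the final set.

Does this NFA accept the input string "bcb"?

S₀ = ε-closure({0}) = {0,2,6}
'b' @ 1: {1,3,4,7,8}
'c' @ 2: {1,5,8,9}  ✓accept
'b' @ 3: {9}  ✓accept
end set {9} — state 9 in

Answer: ACCEPT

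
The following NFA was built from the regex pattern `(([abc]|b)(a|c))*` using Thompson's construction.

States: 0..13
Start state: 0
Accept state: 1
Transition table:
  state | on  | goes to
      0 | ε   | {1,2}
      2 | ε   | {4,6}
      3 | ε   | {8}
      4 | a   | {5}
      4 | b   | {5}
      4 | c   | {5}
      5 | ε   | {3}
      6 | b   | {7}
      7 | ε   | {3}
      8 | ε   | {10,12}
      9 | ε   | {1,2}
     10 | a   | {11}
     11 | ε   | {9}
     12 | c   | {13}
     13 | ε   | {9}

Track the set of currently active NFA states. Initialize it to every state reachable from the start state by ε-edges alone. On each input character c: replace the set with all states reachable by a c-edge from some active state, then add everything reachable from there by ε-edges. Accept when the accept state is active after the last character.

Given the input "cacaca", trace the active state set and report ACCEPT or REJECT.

Answer: ACCEPT

Derivation:
initial (ε-close {0}): {0,1,2,4,6}
'c' @ 1: {3,5,8,10,12}
'a' @ 2: {1,2,4,6,9,11}  ✓accept
'c' @ 3: {3,5,8,10,12}
'a' @ 4: {1,2,4,6,9,11}  ✓accept
'c' @ 5: {3,5,8,10,12}
'a' @ 6: {1,2,4,6,9,11}  ✓accept
after full input: {1,2,4,6,9,11}  (accept=1 in)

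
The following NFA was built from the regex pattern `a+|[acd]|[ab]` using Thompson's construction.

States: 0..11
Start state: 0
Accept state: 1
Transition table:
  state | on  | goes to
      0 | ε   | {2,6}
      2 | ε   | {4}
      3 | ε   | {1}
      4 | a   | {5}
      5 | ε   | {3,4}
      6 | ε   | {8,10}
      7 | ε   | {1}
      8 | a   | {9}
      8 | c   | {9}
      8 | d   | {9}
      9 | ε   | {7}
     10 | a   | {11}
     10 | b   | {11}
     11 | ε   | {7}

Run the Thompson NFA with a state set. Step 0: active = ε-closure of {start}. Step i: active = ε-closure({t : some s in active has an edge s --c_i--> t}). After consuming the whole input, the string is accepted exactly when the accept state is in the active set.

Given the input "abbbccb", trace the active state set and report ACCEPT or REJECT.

start: ε-closure({0}) = {0,2,4,6,8,10}
'a' @ 1: {1,3,4,5,7,9,11}  (accept∈set)
'b' @ 2: {}  — no active states
rest 'bbccb' ignored (set empty)
final: {}; accept 1 not in set

Answer: REJECT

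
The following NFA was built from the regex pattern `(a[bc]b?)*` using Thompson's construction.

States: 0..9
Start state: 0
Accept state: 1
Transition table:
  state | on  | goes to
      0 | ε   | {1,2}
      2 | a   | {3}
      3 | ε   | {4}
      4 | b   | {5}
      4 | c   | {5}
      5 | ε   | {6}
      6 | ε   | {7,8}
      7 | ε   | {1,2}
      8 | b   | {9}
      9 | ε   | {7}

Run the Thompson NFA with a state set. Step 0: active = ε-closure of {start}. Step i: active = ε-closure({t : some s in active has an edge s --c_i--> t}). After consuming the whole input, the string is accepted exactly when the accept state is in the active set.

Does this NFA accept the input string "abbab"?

Answer: ACCEPT

Trace:
initial (ε-close {0}): {0,1,2}
'a' @ 1: {3,4}
'b' @ 2: {1,2,5,6,7,8}  ✓accept
'b' @ 3: {1,2,7,9}  ✓accept
'a' @ 4: {3,4}
'b' @ 5: {1,2,5,6,7,8}  ✓accept
end set {1,2,5,6,7,8} — state 1 in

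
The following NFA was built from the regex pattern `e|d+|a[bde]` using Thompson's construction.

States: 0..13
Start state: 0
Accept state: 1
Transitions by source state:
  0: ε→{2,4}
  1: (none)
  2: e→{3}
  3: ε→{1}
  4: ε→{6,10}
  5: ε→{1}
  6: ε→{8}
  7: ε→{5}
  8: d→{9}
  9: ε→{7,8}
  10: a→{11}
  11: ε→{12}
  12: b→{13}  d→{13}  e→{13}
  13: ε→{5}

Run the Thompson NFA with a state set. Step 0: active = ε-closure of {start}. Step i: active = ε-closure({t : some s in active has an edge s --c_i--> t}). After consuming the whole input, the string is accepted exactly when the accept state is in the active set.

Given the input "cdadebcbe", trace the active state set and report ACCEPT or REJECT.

start: ε-closure({0}) = {0,2,4,6,8,10}
'c' @ 1: {}  — dead — no transitions
rest 'dadebcbe' ignored (set empty)
final: {}; accept 1 not in set

Answer: REJECT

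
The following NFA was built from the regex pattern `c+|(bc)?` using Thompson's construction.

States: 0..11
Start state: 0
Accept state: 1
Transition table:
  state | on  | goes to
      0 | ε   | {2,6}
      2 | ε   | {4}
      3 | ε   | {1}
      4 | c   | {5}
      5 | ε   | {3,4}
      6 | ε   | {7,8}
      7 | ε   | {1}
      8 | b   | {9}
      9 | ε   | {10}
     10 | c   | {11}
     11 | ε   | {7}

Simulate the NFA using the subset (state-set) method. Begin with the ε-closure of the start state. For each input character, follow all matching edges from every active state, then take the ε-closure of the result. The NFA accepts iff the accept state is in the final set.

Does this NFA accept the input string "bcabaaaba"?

Answer: REJECT

Trace:
S₀ = ε-closure({0}) = {0,1,2,4,6,7,8}
'b' @ 1: {9,10}
'c' @ 2: {1,7,11}  [accepting]
'a' @ 3: {}  — dead — no transitions
rest 'baaaba' ignored (set empty)
after full input: {}  (accept=1 not in)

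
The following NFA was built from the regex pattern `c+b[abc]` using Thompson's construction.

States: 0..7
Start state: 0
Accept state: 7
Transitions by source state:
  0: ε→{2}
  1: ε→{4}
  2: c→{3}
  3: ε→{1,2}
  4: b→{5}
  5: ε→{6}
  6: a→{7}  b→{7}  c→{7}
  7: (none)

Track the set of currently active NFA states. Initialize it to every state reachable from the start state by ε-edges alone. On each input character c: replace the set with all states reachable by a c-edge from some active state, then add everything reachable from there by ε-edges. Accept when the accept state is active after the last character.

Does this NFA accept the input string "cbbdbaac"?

S₀ = ε-closure({0}) = {0,2}
'c' @ 1: {1,2,3,4}
'b' @ 2: {5,6}
'b' @ 3: {7}  [accepting]
'd' @ 4: {}  — dead — no transitions
rest 'baac' ignored (set empty)
after full input: {}  (accept=7 not in)

Answer: REJECT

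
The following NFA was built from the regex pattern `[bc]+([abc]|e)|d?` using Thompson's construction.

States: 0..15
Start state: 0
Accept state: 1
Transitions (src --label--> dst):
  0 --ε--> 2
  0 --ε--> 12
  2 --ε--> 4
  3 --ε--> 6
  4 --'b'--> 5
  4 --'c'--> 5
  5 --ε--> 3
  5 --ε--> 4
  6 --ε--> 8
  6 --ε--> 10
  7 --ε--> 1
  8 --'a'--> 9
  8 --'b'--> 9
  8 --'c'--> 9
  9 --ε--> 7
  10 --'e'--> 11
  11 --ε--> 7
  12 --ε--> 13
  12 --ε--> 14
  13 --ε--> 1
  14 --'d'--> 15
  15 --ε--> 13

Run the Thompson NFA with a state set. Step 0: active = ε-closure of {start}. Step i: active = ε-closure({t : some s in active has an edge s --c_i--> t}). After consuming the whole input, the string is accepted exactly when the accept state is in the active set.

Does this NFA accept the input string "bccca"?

S₀ = ε-closure({0}) = {0,1,2,4,12,13,14}
'b' @ 1: {3,4,5,6,8,10}
'c' @ 2: {1,3,4,5,6,7,8,9,10}  [accepting]
'c' @ 3: {1,3,4,5,6,7,8,9,10}  [accepting]
'c' @ 4: {1,3,4,5,6,7,8,9,10}  [accepting]
'a' @ 5: {1,7,9}  [accepting]
after full input: {1,7,9}  (accept=1 in)

Answer: ACCEPT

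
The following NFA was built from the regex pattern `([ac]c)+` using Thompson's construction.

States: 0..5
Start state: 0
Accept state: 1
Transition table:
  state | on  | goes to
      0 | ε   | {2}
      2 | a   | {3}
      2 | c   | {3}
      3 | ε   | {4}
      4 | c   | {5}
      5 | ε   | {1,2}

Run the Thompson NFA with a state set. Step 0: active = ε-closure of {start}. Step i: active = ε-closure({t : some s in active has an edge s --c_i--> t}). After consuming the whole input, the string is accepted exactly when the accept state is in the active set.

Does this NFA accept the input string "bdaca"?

Answer: REJECT

Steps:
initial (ε-close {0}): {0,2}
'b' @ 1: {}  — no active states
rest 'daca' ignored (set empty)
end set {} — state 1 not in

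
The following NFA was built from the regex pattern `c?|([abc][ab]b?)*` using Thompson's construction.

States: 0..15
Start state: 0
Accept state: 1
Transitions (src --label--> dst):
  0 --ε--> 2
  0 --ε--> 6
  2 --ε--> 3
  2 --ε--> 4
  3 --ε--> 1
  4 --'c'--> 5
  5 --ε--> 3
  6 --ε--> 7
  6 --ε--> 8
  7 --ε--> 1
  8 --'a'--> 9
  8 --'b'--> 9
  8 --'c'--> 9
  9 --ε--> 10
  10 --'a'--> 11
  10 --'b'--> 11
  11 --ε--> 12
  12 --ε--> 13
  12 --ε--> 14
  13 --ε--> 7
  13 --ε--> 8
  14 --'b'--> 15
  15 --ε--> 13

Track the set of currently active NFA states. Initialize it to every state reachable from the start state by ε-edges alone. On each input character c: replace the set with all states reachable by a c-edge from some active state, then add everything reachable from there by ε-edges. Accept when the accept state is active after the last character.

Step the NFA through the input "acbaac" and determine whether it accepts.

Answer: REJECT

Derivation:
initial (ε-close {0}): {0,1,2,3,4,6,7,8}
'a' @ 1: {9,10}
'c' @ 2: {}  — state set empty
rest 'baac' ignored (set empty)
after full input: {}  (accept=1 not in)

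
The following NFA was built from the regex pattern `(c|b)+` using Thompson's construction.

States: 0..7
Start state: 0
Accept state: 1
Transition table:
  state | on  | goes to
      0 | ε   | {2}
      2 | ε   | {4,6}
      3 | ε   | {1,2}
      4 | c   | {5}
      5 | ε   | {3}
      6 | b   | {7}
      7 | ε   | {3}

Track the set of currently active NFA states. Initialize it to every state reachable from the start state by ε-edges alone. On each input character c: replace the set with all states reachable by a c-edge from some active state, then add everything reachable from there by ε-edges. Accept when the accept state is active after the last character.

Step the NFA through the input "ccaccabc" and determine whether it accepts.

start: ε-closure({0}) = {0,2,4,6}
'c' @ 1: {1,2,3,4,5,6}  [accepting]
'c' @ 2: {1,2,3,4,5,6}  [accepting]
'a' @ 3: {}  — dead — no transitions
rest 'ccabc' ignored (set empty)
final: {}; accept 1 not in set

Answer: REJECT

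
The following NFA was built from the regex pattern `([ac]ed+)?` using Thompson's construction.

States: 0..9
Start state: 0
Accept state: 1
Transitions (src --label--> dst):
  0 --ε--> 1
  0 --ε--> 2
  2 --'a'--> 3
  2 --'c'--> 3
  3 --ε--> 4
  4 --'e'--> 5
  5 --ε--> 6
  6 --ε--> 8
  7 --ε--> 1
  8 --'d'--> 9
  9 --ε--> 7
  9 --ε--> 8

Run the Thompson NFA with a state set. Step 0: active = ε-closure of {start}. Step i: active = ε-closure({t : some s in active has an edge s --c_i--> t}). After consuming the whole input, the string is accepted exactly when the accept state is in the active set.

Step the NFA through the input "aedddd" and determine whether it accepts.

S₀ = ε-closure({0}) = {0,1,2}
'a' @ 1: {3,4}
'e' @ 2: {5,6,8}
'd' @ 3: {1,7,8,9}  [accepting]
'd' @ 4: {1,7,8,9}  [accepting]
'd' @ 5: {1,7,8,9}  [accepting]
'd' @ 6: {1,7,8,9}  [accepting]
final: {1,7,8,9}; accept 1 in set

Answer: ACCEPT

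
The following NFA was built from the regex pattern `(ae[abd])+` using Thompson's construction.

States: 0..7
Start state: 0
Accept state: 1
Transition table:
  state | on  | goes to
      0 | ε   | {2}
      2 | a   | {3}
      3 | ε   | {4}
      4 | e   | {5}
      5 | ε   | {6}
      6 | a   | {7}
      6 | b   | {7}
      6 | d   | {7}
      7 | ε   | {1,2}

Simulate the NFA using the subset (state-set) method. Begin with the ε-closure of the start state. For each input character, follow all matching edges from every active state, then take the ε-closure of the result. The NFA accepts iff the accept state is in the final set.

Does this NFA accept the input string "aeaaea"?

start: ε-closure({0}) = {0,2}
'a' @ 1: {3,4}
'e' @ 2: {5,6}
'a' @ 3: {1,2,7}  ✓accept
'a' @ 4: {3,4}
'e' @ 5: {5,6}
'a' @ 6: {1,2,7}  ✓accept
after full input: {1,2,7}  (accept=1 in)

Answer: ACCEPT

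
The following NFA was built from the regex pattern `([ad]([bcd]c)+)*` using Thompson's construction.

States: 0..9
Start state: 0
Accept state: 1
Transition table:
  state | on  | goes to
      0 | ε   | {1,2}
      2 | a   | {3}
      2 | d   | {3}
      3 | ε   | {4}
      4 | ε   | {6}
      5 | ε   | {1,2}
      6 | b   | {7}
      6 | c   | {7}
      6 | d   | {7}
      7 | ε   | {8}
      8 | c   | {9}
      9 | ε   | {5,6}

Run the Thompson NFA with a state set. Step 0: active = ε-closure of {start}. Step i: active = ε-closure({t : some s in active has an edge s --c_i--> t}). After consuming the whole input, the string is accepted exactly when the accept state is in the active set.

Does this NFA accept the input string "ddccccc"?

Answer: ACCEPT

Derivation:
S₀ = ε-closure({0}) = {0,1,2}
'd' @ 1: {3,4,6}
'd' @ 2: {7,8}
'c' @ 3: {1,2,5,6,9}  ✓accept
'c' @ 4: {7,8}
'c' @ 5: {1,2,5,6,9}  ✓accept
'c' @ 6: {7,8}
'c' @ 7: {1,2,5,6,9}  ✓accept
final: {1,2,5,6,9}; accept 1 in set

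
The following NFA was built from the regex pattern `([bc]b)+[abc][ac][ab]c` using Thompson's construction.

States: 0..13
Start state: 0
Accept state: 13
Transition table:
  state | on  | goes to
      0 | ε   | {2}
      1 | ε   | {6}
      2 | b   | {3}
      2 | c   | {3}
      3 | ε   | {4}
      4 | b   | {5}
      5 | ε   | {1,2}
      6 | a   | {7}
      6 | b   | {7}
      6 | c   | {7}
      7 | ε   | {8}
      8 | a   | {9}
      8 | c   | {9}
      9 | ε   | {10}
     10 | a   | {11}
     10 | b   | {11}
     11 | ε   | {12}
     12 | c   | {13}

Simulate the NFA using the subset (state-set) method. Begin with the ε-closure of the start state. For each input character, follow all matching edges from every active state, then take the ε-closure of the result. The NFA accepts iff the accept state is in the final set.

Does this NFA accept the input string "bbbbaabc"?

Answer: ACCEPT

Derivation:
S₀ = ε-closure({0}) = {0,2}
'b' @ 1: {3,4}
'b' @ 2: {1,2,5,6}
'b' @ 3: {3,4,7,8}
'b' @ 4: {1,2,5,6}
'a' @ 5: {7,8}
'a' @ 6: {9,10}
'b' @ 7: {11,12}
'c' @ 8: {13}  [accepting]
end set {13} — state 13 in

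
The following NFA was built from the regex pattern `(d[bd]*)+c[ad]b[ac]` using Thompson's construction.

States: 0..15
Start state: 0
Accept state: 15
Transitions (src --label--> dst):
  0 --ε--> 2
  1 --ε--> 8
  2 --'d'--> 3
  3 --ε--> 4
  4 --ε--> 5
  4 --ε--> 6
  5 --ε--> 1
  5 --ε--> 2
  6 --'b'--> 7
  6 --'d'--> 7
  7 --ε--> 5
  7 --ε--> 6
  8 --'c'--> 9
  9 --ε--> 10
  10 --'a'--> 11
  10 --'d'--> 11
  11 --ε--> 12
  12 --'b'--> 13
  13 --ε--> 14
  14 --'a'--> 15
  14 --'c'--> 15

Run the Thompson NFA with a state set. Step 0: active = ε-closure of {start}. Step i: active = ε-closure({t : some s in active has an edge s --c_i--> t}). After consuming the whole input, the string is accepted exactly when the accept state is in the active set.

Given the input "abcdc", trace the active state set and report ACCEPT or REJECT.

Answer: REJECT

Steps:
S₀ = ε-closure({0}) = {0,2}
'a' @ 1: {}  — state set empty
rest 'bcdc' ignored (set empty)
final: {}; accept 15 not in set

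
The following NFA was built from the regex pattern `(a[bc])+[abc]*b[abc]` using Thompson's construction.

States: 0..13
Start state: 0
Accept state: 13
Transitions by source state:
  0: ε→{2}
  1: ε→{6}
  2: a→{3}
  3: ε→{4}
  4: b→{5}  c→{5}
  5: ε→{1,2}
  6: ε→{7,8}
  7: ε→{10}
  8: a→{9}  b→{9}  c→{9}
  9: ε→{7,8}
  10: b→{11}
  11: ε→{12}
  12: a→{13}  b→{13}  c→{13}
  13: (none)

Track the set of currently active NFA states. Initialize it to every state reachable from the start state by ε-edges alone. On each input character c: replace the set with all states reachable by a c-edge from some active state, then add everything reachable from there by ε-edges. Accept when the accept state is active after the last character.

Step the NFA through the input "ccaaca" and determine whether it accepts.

initial (ε-close {0}): {0,2}
'c' @ 1: {}  — no active states
rest 'caaca' ignored (set empty)
end set {} — state 13 not in

Answer: REJECT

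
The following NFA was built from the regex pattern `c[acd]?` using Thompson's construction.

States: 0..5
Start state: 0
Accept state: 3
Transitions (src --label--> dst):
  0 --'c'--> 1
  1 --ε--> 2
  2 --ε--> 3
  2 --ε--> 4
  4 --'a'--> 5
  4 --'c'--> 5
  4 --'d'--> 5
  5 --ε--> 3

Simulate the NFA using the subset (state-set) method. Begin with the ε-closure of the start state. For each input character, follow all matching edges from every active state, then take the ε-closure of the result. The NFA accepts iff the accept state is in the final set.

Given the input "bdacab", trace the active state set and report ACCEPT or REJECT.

Answer: REJECT

Derivation:
initial (ε-close {0}): {0}
'b' @ 1: {}  — state set empty
rest 'dacab' ignored (set empty)
after full input: {}  (accept=3 not in)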